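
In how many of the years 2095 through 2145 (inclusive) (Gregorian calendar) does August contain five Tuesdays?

21

August has 31 days; it has five Tuesdays when Tuesday falls among the first (month-length − 28) days — i.e. when August 1 is one of Tuesday/Monday/Sunday.
August 1 by year: 2095:Mon✓ 2096:Wed 2097:Thu 2098:Fri 2099:Sat 2100:Sun✓ 2101:Mon✓ 2102:Tue✓ 2103:Wed 2104:Fri 2105:Sat 2106:Sun✓ 2107:Mon✓ 2108:Wed 2109:Thu …(21 more)… 2131:Wed 2132:Fri 2133:Sat 2134:Sun✓ 2135:Mon✓ 2136:Wed 2137:Thu 2138:Fri 2139:Sat 2140:Mon✓ 2141:Tue✓ 2142:Wed 2143:Thu 2144:Sat 2145:Sun✓
Years with five Tuesdays: 2095, 2100, 2101, 2102, 2106, 2107, 2112, 2113, 2117, 2118, 2119, 2123, 2124, 2128, 2129, 2130, 2134, 2135, 2140, 2141, 2145 → 21.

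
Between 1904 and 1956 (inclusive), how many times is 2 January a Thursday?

Track 2 January's weekday year by year (advancing +1, or +2 across a Feb 29):
  1904: Sat  1905: Mon (+2)  1906: Tue (+1)  1907: Wed (+1)  1908: Thu (+1) ✓
  1909: Sat (+2)  1910: Sun (+1)  1911: Mon (+1)  1912: Tue (+1)  1913: Thu (+2) ✓
  1914: Fri (+1)  1915: Sat (+1)  1916: Sun (+1)  1917: Tue (+2)  … (25 more years) …
  1943: Sat (+1)  1944: Sun (+1)  1945: Tue (+2)  1946: Wed (+1)  1947: Thu (+1) ✓
  1948: Fri (+1)  1949: Sun (+2)  1950: Mon (+1)  1951: Tue (+1)  1952: Wed (+1)
  1953: Fri (+2)  1954: Sat (+1)  1955: Sun (+1)  1956: Mon (+1)
Thursday years: 1908, 1913, 1919, 1930, 1936, 1941, 1947 — 7 in total.

7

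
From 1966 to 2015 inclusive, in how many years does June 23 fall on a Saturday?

Track June 23's weekday year by year (advancing +1, or +2 across a Feb 29):
  1966: Thu  1967: Fri (+1)  1968: Sun (+2)  1969: Mon (+1)  1970: Tue (+1)
  1971: Wed (+1)  1972: Fri (+2)  1973: Sat (+1) ✓  1974: Sun (+1)  1975: Mon (+1)
  1976: Wed (+2)  1977: Thu (+1)  1978: Fri (+1)  1979: Sat (+1) ✓  … (22 more years) …
  2002: Sun (+1)  2003: Mon (+1)  2004: Wed (+2)  2005: Thu (+1)  2006: Fri (+1)
  2007: Sat (+1) ✓  2008: Mon (+2)  2009: Tue (+1)  2010: Wed (+1)  2011: Thu (+1)
  2012: Sat (+2) ✓  2013: Sun (+1)  2014: Mon (+1)  2015: Tue (+1)
Saturday years: 1973, 1979, 1984, 1990, 2001, 2007, 2012 — 7 in total.

7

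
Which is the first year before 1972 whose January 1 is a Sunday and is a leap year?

1956

Jan 1 advances by 2 weekdays after a leap year and by 1 after a common year.
1972: Jan 1 is Saturday (leap).
1971: Friday
1970: Thursday
1969: Wednesday
1968: Monday (leap)
1967: Sunday
1966: Saturday
1965: Friday
1964: Wednesday (leap)
1963: Tuesday
1962: Monday
1961: Sunday
1960: Friday (leap)
1959: Thursday
1958: Wednesday
1957: Tuesday
1956: Sunday (leap)
1956 begins on a Sunday and is a leap year.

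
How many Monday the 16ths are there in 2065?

Check the 16th of each month of 2065: Jan 16: Fri, Feb 16: Mon, Mar 16: Mon, Apr 16: Thu, May 16: Sat, Jun 16: Tue, Jul 16: Thu, Aug 16: Sun, Sep 16: Wed, Oct 16: Fri, Nov 16: Mon, Dec 16: Wed.
Monday occurs in February, March, November — 3 months.

3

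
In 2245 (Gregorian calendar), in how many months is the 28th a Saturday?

Check the 28th of each month of 2245: Jan 28: Tue, Feb 28: Fri, Mar 28: Fri, Apr 28: Mon, May 28: Wed, Jun 28: Sat, Jul 28: Mon, Aug 28: Thu, Sep 28: Sun, Oct 28: Tue, Nov 28: Fri, Dec 28: Sun.
Saturday occurs in June — 1 month.

1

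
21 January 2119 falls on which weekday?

January 1, 2119 is a Sunday.
January 21 is day 21 of the year, i.e. 20 days after Jan 1.
20 mod 7 = 6, so advance 6 weekdays from Sunday: Saturday.

Saturday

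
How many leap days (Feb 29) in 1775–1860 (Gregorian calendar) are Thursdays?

3

Leap years in 1775–1860: 21 of them.
Feb 29 weekday advances by 5 (mod 7) from one leap year to the next four years later (or differs when a century non-leap intervenes).
Leap-day weekdays: 1776:Thu✓ 1780:Tue 1784:Sun 1788:Fri 1792:Wed 1796:Mon 1804:Wed 1808:Mon 1812:Sat 1816:Thu✓ 1820:Tue 1824:Sun 1828:Fri 1832:Wed 1836:Mon 1840:Sat 1844:Thu✓ 1848:Tue 1852:Sun 1856:Fri 1860:Wed
Thursday: 1776, 1816, 1844 → 3.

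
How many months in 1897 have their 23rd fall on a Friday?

2

Check the 23rd of each month of 1897: Jan 23: Sat, Feb 23: Tue, Mar 23: Tue, Apr 23: Fri, May 23: Sun, Jun 23: Wed, Jul 23: Fri, Aug 23: Mon, Sep 23: Thu, Oct 23: Sat, Nov 23: Tue, Dec 23: Thu.
Friday occurs in April, July — 2 months.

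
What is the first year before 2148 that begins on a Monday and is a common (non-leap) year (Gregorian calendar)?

2142

Jan 1 advances by 2 weekdays after a leap year and by 1 after a common year.
2148: Jan 1 is Monday (leap).
2147: Sunday
2146: Saturday
2145: Friday
2144: Wednesday (leap)
2143: Tuesday
2142: Monday
2142 begins on a Monday and is a common year.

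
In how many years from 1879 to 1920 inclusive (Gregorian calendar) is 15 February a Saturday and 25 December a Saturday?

0

Check each year's weekday for 15 February and 25 December:
  1879: Sat/Thu  1880: Sun/Sat  1881: Tue/Sun  1882: Wed/Mon  1883: Thu/Tue  1884: Fri/Thu  1885: Sun/Fri  1886: Mon/Sat  1887: Tue/Sun  1888: Wed/Tue  1889: Fri/Wed  1890: Sat/Thu  1891: Sun/Fri  1892: Mon/Sun  …(14 more)…  1907: Fri/Wed  1908: Sat/Fri  1909: Mon/Sat  1910: Tue/Sun  1911: Wed/Mon  1912: Thu/Wed  1913: Sat/Thu  1914: Sun/Fri  1915: Mon/Sat  1916: Tue/Mon  1917: Thu/Tue  1918: Fri/Wed  1919: Sat/Thu  1920: Sun/Sat
Both conditions hold in: no year — 0.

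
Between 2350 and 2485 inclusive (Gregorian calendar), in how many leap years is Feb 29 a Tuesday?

Leap years in 2350–2485: 34 of them.
Feb 29 weekday advances by 5 (mod 7) from one leap year to the next four years later (or differs when a century non-leap intervenes).
Leap-day weekdays: 2352:Fri 2356:Wed 2360:Mon 2364:Sat 2368:Thu 2372:Tue✓ 2376:Sun 2380:Fri 2384:Wed 2388:Mon 2392:Sat 2396:Thu 2400:Tue✓ …(8 more)… 2436:Fri 2440:Wed 2444:Mon 2448:Sat 2452:Thu 2456:Tue✓ 2460:Sun 2464:Fri 2468:Wed 2472:Mon 2476:Sat 2480:Thu 2484:Tue✓
Tuesday: 2372, 2400, 2428, 2456, 2484 → 5.

5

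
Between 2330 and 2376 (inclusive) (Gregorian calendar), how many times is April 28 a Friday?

Track April 28's weekday year by year (advancing +1, or +2 across a Feb 29):
  2330: Mon  2331: Tue (+1)  2332: Thu (+2)  2333: Fri (+1) ✓  2334: Sat (+1)
  2335: Sun (+1)  2336: Tue (+2)  2337: Wed (+1)  2338: Thu (+1)  2339: Fri (+1) ✓
  2340: Sun (+2)  2341: Mon (+1)  2342: Tue (+1)  2343: Wed (+1)  … (19 more years) …
  2363: Sun (+1)  2364: Tue (+2)  2365: Wed (+1)  2366: Thu (+1)  2367: Fri (+1) ✓
  2368: Sun (+2)  2369: Mon (+1)  2370: Tue (+1)  2371: Wed (+1)  2372: Fri (+2) ✓
  2373: Sat (+1)  2374: Sun (+1)  2375: Mon (+1)  2376: Wed (+2)
Friday years: 2333, 2339, 2344, 2350, 2361, 2367, 2372 — 7 in total.

7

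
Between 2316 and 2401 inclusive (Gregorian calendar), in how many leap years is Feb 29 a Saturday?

Leap years in 2316–2401: 22 of them.
Feb 29 weekday advances by 5 (mod 7) from one leap year to the next four years later (or differs when a century non-leap intervenes).
Leap-day weekdays: 2316:Tue 2320:Sun 2324:Fri 2328:Wed 2332:Mon 2336:Sat✓ 2340:Thu 2344:Tue 2348:Sun 2352:Fri 2356:Wed 2360:Mon 2364:Sat✓ 2368:Thu 2372:Tue 2376:Sun 2380:Fri 2384:Wed 2388:Mon 2392:Sat✓ 2396:Thu 2400:Tue
Saturday: 2336, 2364, 2392 → 3.

3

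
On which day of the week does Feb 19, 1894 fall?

Monday

January 1, 1894 is a Monday.
February 19 is day 50 of the year, i.e. 49 days after Jan 1.
49 mod 7 = 0, so advance 0 weekdays from Monday: Monday.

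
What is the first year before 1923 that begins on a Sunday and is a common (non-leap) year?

1922

Jan 1 advances by 2 weekdays after a leap year and by 1 after a common year.
1923: Jan 1 is Monday.
1922: Sunday
1922 begins on a Sunday and is a common year.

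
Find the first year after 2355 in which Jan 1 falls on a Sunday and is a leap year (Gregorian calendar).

2356

Jan 1 advances by 2 weekdays after a leap year and by 1 after a common year.
2355: Jan 1 is Saturday.
2356: Sunday (leap)
2356 begins on a Sunday and is a leap year.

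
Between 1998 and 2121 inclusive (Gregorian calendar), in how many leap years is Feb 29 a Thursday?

Leap years in 1998–2121: 30 of them.
Feb 29 weekday advances by 5 (mod 7) from one leap year to the next four years later (or differs when a century non-leap intervenes).
Leap-day weekdays: 2000:Tue 2004:Sun 2008:Fri 2012:Wed 2016:Mon 2020:Sat 2024:Thu✓ 2028:Tue 2032:Sun 2036:Fri 2040:Wed 2044:Mon 2048:Sat …(4 more)… 2068:Wed 2072:Mon 2076:Sat 2080:Thu✓ 2084:Tue 2088:Sun 2092:Fri 2096:Wed 2104:Fri 2108:Wed 2112:Mon 2116:Sat 2120:Thu✓
Thursday: 2024, 2052, 2080, 2120 → 4.

4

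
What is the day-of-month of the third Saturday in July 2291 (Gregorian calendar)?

July 1, 2291 is a Wednesday, so the first Saturday is the 4th.
The third Saturday is 4 + 14 = 18.

18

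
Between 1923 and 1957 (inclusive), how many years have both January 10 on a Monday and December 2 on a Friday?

Check each year's weekday for January 10 and December 2:
  1923: Wed/Sun  1924: Thu/Tue  1925: Sat/Wed  1926: Sun/Thu  1927: Mon/Fri ✓  1928: Tue/Sun  1929: Thu/Mon  1930: Fri/Tue  1931: Sat/Wed  1932: Sun/Fri  1933: Tue/Sat  1934: Wed/Sun  1935: Thu/Mon  1936: Fri/Wed  …(7 more)…  1944: Mon/Sat  1945: Wed/Sun  1946: Thu/Mon  1947: Fri/Tue  1948: Sat/Thu  1949: Mon/Fri ✓  1950: Tue/Sat  1951: Wed/Sun  1952: Thu/Tue  1953: Sat/Wed  1954: Sun/Thu  1955: Mon/Fri ✓  1956: Tue/Sun  1957: Thu/Mon
Both conditions hold in: 1927, 1938, 1949, 1955 — 4.

4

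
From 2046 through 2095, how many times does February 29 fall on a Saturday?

2

Leap years in 2046–2095: 12 of them.
Feb 29 weekday advances by 5 (mod 7) from one leap year to the next four years later (or differs when a century non-leap intervenes).
Leap-day weekdays: 2048:Sat✓ 2052:Thu 2056:Tue 2060:Sun 2064:Fri 2068:Wed 2072:Mon 2076:Sat✓ 2080:Thu 2084:Tue 2088:Sun 2092:Fri
Saturday: 2048, 2076 → 2.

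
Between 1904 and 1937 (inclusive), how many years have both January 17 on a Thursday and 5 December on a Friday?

Check each year's weekday for January 17 and 5 December:
  1904: Sun/Mon  1905: Tue/Tue  1906: Wed/Wed  1907: Thu/Thu  1908: Fri/Sat  1909: Sun/Sun  1910: Mon/Mon  1911: Tue/Tue  1912: Wed/Thu  1913: Fri/Fri  1914: Sat/Sat  1915: Sun/Sun  1916: Mon/Tue  1917: Wed/Wed  …(6 more)…  1924: Thu/Fri ✓  1925: Sat/Sat  1926: Sun/Sun  1927: Mon/Mon  1928: Tue/Wed  1929: Thu/Thu  1930: Fri/Fri  1931: Sat/Sat  1932: Sun/Mon  1933: Tue/Tue  1934: Wed/Wed  1935: Thu/Thu  1936: Fri/Sat  1937: Sun/Sun
Both conditions hold in: 1924 — 1.

1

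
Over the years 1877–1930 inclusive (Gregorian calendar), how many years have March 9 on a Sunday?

Track March 9's weekday year by year (advancing +1, or +2 across a Feb 29):
  1877: Fri  1878: Sat (+1)  1879: Sun (+1) ✓  1880: Tue (+2)  1881: Wed (+1)
  1882: Thu (+1)  1883: Fri (+1)  1884: Sun (+2) ✓  1885: Mon (+1)  1886: Tue (+1)
  1887: Wed (+1)  1888: Fri (+2)  1889: Sat (+1)  1890: Sun (+1) ✓  … (26 more years) …
  1917: Fri (+1)  1918: Sat (+1)  1919: Sun (+1) ✓  1920: Tue (+2)  1921: Wed (+1)
  1922: Thu (+1)  1923: Fri (+1)  1924: Sun (+2) ✓  1925: Mon (+1)  1926: Tue (+1)
  1927: Wed (+1)  1928: Fri (+2)  1929: Sat (+1)  1930: Sun (+1) ✓
Sunday years: 1879, 1884, 1890, 1902, 1913, 1919, 1924, 1930 — 8 in total.

8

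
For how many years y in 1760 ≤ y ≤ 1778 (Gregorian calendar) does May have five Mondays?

7

May has 31 days; it has five Mondays when Monday falls among the first (month-length − 28) days — i.e. when May 1 is one of Monday/Sunday/Saturday.
May 1 by year: 1760:Thu 1761:Fri 1762:Sat✓ 1763:Sun✓ 1764:Tue 1765:Wed 1766:Thu 1767:Fri 1768:Sun✓ 1769:Mon✓ 1770:Tue 1771:Wed 1772:Fri 1773:Sat✓ 1774:Sun✓ 1775:Mon✓ 1776:Wed 1777:Thu 1778:Fri
Years with five Mondays: 1762, 1763, 1768, 1769, 1773, 1774, 1775 → 7.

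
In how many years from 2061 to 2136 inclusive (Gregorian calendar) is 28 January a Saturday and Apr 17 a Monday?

8

Check each year's weekday for 28 January and Apr 17:
  2061: Fri/Sun  2062: Sat/Mon ✓  2063: Sun/Tue  2064: Mon/Thu  2065: Wed/Fri  2066: Thu/Sat  2067: Fri/Sun  2068: Sat/Tue  2069: Mon/Wed  2070: Tue/Thu  2071: Wed/Fri  2072: Thu/Sun  2073: Sat/Mon ✓  2074: Sun/Tue  …(48 more)…  2123: Thu/Sat  2124: Fri/Mon  2125: Sun/Tue  2126: Mon/Wed  2127: Tue/Thu  2128: Wed/Sat  2129: Fri/Sun  2130: Sat/Mon ✓  2131: Sun/Tue  2132: Mon/Thu  2133: Wed/Fri  2134: Thu/Sat  2135: Fri/Sun  2136: Sat/Tue
Both conditions hold in: 2062, 2073, 2079, 2090, 2102, 2113, 2119, 2130 — 8.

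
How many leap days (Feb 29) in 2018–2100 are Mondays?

Leap years in 2018–2100: 20 of them.
Feb 29 weekday advances by 5 (mod 7) from one leap year to the next four years later (or differs when a century non-leap intervenes).
Leap-day weekdays: 2020:Sat 2024:Thu 2028:Tue 2032:Sun 2036:Fri 2040:Wed 2044:Mon✓ 2048:Sat 2052:Thu 2056:Tue 2060:Sun 2064:Fri 2068:Wed 2072:Mon✓ 2076:Sat 2080:Thu 2084:Tue 2088:Sun 2092:Fri 2096:Wed
Monday: 2044, 2072 → 2.

2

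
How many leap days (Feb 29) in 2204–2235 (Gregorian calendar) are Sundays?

1

Leap years in 2204–2235: 8 of them.
Feb 29 weekday advances by 5 (mod 7) from one leap year to the next four years later (or differs when a century non-leap intervenes).
Leap-day weekdays: 2204:Wed 2208:Mon 2212:Sat 2216:Thu 2220:Tue 2224:Sun✓ 2228:Fri 2232:Wed
Sunday: 2224 → 1.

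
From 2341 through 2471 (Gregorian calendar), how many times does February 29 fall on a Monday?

4

Leap years in 2341–2471: 32 of them.
Feb 29 weekday advances by 5 (mod 7) from one leap year to the next four years later (or differs when a century non-leap intervenes).
Leap-day weekdays: 2344:Tue 2348:Sun 2352:Fri 2356:Wed 2360:Mon✓ 2364:Sat 2368:Thu 2372:Tue 2376:Sun 2380:Fri 2384:Wed 2388:Mon✓ 2392:Sat …(6 more)… 2420:Sat 2424:Thu 2428:Tue 2432:Sun 2436:Fri 2440:Wed 2444:Mon✓ 2448:Sat 2452:Thu 2456:Tue 2460:Sun 2464:Fri 2468:Wed
Monday: 2360, 2388, 2416, 2444 → 4.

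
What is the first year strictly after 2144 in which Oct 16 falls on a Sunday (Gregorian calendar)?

2146

From one year to the next, a fixed date's weekday advances by 1, or by 2 when a Feb 29 lies between the two dates.
2144: October 16 is Friday.
2145: Saturday (+1)
2146: Sunday (+1)
Oct 16 falls on a Sunday in 2146.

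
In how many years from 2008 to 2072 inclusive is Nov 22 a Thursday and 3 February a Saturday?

Check each year's weekday for Nov 22 and 3 February:
  2008: Sat/Sun  2009: Sun/Tue  2010: Mon/Wed  2011: Tue/Thu  2012: Thu/Fri  2013: Fri/Sun  2014: Sat/Mon  2015: Sun/Tue  2016: Tue/Wed  2017: Wed/Fri  2018: Thu/Sat ✓  2019: Fri/Sun  2020: Sun/Mon  2021: Mon/Wed  …(37 more)…  2059: Sat/Mon  2060: Mon/Tue  2061: Tue/Thu  2062: Wed/Fri  2063: Thu/Sat ✓  2064: Sat/Sun  2065: Sun/Tue  2066: Mon/Wed  2067: Tue/Thu  2068: Thu/Fri  2069: Fri/Sun  2070: Sat/Mon  2071: Sun/Tue  2072: Tue/Wed
Both conditions hold in: 2018, 2029, 2035, 2046, 2057, 2063 — 6.

6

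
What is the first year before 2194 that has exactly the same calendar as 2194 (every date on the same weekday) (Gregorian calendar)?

Two years share a calendar iff Jan 1 falls on the same weekday and both are leap or both are common. 2194: Jan 1 is Wednesday, common year.
2193: Jan 1 Tuesday, common
2192: Jan 1 Sunday, leap
2191: Jan 1 Saturday, common
2190: Jan 1 Friday, common
2189: Jan 1 Thursday, common
2188: Jan 1 Tuesday, leap
2187: Jan 1 Monday, common
2186: Jan 1 Sunday, common
2185: Jan 1 Saturday, common
2184: Jan 1 Thursday, leap
2183: Jan 1 Wednesday, common
2183 matches on both conditions.

2183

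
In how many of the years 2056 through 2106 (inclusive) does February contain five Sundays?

February has 28 days (29 in leap years); it has five Sundays when Sunday falls among the first (month-length − 28) days — i.e. when February 1 is Sunday in a leap year (never in a common year).
February 1 by year: 2056:Tue 2057:Thu 2058:Fri 2059:Sat 2060:Sun✓ 2061:Tue 2062:Wed 2063:Thu 2064:Fri 2065:Sun 2066:Mon 2067:Tue 2068:Wed 2069:Fri 2070:Sat …(21 more)… 2092:Fri 2093:Sun 2094:Mon 2095:Tue 2096:Wed 2097:Fri 2098:Sat 2099:Sun 2100:Mon 2101:Tue 2102:Wed 2103:Thu 2104:Fri 2105:Sun 2106:Mon
Years with five Sundays: 2060, 2088 → 2.

2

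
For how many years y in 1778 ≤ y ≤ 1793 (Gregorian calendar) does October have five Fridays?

October has 31 days; it has five Fridays when Friday falls among the first (month-length − 28) days — i.e. when October 1 is one of Friday/Thursday/Wednesday.
October 1 by year: 1778:Thu✓ 1779:Fri✓ 1780:Sun 1781:Mon 1782:Tue 1783:Wed✓ 1784:Fri✓ 1785:Sat 1786:Sun 1787:Mon 1788:Wed✓ 1789:Thu✓ 1790:Fri✓ 1791:Sat 1792:Mon 1793:Tue
Years with five Fridays: 1778, 1779, 1783, 1784, 1788, 1789, 1790 → 7.

7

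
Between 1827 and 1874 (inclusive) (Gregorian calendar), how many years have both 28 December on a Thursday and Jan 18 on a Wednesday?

Check each year's weekday for 28 December and Jan 18:
  1827: Fri/Thu  1828: Sun/Fri  1829: Mon/Sun  1830: Tue/Mon  1831: Wed/Tue  1832: Fri/Wed  1833: Sat/Fri  1834: Sun/Sat  1835: Mon/Sun  1836: Wed/Mon  1837: Thu/Wed ✓  1838: Fri/Thu  1839: Sat/Fri  1840: Mon/Sat  …(20 more)…  1861: Sat/Fri  1862: Sun/Sat  1863: Mon/Sun  1864: Wed/Mon  1865: Thu/Wed ✓  1866: Fri/Thu  1867: Sat/Fri  1868: Mon/Sat  1869: Tue/Mon  1870: Wed/Tue  1871: Thu/Wed ✓  1872: Sat/Thu  1873: Sun/Sat  1874: Mon/Sun
Both conditions hold in: 1837, 1843, 1854, 1865, 1871 — 5.

5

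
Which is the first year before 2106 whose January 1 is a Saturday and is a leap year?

Jan 1 advances by 2 weekdays after a leap year and by 1 after a common year.
2106: Jan 1 is Friday.
2105: Thursday
2104: Tuesday (leap)
2103: Monday
2102: Sunday
2101: Saturday
2100: Friday
2099: Thursday
2098: Wednesday
2097: Tuesday
2096: Sunday (leap)
2095: Saturday
2094: Friday
2093: Thursday
2092: Tuesday (leap)
2091: Monday
2090: Sunday
2089: Saturday
2088: Thursday (leap)
2087: Wednesday
2086: Tuesday
2085: Monday
2084: Saturday (leap)
2084 begins on a Saturday and is a leap year.

2084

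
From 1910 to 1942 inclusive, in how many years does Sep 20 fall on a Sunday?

Track Sep 20's weekday year by year (advancing +1, or +2 across a Feb 29):
  1910: Tue  1911: Wed (+1)  1912: Fri (+2)  1913: Sat (+1)  1914: Sun (+1) ✓
  1915: Mon (+1)  1916: Wed (+2)  1917: Thu (+1)  1918: Fri (+1)  1919: Sat (+1)
  1920: Mon (+2)  1921: Tue (+1)  1922: Wed (+1)  1923: Thu (+1)  … (5 more years) …
  1929: Fri (+1)  1930: Sat (+1)  1931: Sun (+1) ✓  1932: Tue (+2)  1933: Wed (+1)
  1934: Thu (+1)  1935: Fri (+1)  1936: Sun (+2) ✓  1937: Mon (+1)  1938: Tue (+1)
  1939: Wed (+1)  1940: Fri (+2)  1941: Sat (+1)  1942: Sun (+1) ✓
Sunday years: 1914, 1925, 1931, 1936, 1942 — 5 in total.

5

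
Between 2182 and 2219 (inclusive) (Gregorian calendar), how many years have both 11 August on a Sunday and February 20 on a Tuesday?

Check each year's weekday for 11 August and February 20:
  2182: Sun/Wed  2183: Mon/Thu  2184: Wed/Fri  2185: Thu/Sun  2186: Fri/Mon  2187: Sat/Tue  2188: Mon/Wed  2189: Tue/Fri  2190: Wed/Sat  2191: Thu/Sun  2192: Sat/Mon  2193: Sun/Wed  2194: Mon/Thu  2195: Tue/Fri  …(10 more)…  2206: Mon/Thu  2207: Tue/Fri  2208: Thu/Sat  2209: Fri/Mon  2210: Sat/Tue  2211: Sun/Wed  2212: Tue/Thu  2213: Wed/Sat  2214: Thu/Sun  2215: Fri/Mon  2216: Sun/Tue ✓  2217: Mon/Thu  2218: Tue/Fri  2219: Wed/Sat
Both conditions hold in: 2216 — 1.

1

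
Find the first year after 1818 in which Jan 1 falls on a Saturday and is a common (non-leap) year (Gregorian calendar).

1825

Jan 1 advances by 2 weekdays after a leap year and by 1 after a common year.
1818: Jan 1 is Thursday.
1819: Friday
1820: Saturday (leap)
1821: Monday
1822: Tuesday
1823: Wednesday
1824: Thursday (leap)
1825: Saturday
1825 begins on a Saturday and is a common year.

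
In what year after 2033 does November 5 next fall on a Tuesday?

2041

From one year to the next, a fixed date's weekday advances by 1, or by 2 when a Feb 29 lies between the two dates.
2033: November 5 is Saturday.
2034: Sunday (+1)
2035: Monday (+1)
2036: Wednesday (+2)
2037: Thursday (+1)
2038: Friday (+1)
2039: Saturday (+1)
2040: Monday (+2)
2041: Tuesday (+1)
November 5 falls on a Tuesday in 2041.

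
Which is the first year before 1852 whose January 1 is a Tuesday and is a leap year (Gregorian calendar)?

1828

Jan 1 advances by 2 weekdays after a leap year and by 1 after a common year.
1852: Jan 1 is Thursday (leap).
1851: Wednesday
1850: Tuesday
1849: Monday
1848: Saturday (leap)
1847: Friday
1846: Thursday
1845: Wednesday
1844: Monday (leap)
1843: Sunday
1842: Saturday
1841: Friday
1840: Wednesday (leap)
1839: Tuesday
1838: Monday
1837: Sunday
1836: Friday (leap)
1835: Thursday
1834: Wednesday
1833: Tuesday
1832: Sunday (leap)
1831: Saturday
1830: Friday
1829: Thursday
1828: Tuesday (leap)
1828 begins on a Tuesday and is a leap year.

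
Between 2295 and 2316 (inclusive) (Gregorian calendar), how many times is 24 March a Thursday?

3

Track 24 March's weekday year by year (advancing +1, or +2 across a Feb 29):
  2295: Sun  2296: Tue (+2)  2297: Wed (+1)  2298: Thu (+1) ✓  2299: Fri (+1)
  2300: Sat (+1)  2301: Sun (+1)  2302: Mon (+1)  2303: Tue (+1)  2304: Thu (+2) ✓
  2305: Fri (+1)  2306: Sat (+1)  2307: Sun (+1)  2308: Tue (+2)  2309: Wed (+1)
  2310: Thu (+1) ✓  2311: Fri (+1)  2312: Sun (+2)  2313: Mon (+1)  2314: Tue (+1)
  2315: Wed (+1)  2316: Fri (+2)
Thursday years: 2298, 2304, 2310 — 3 in total.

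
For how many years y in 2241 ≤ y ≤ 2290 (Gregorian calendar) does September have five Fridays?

14

September has 30 days; it has five Fridays when Friday falls among the first (month-length − 28) days — i.e. when September 1 is one of Friday/Thursday.
September 1 by year: 2241:Wed 2242:Thu✓ 2243:Fri✓ 2244:Sun 2245:Mon 2246:Tue 2247:Wed 2248:Fri✓ 2249:Sat 2250:Sun 2251:Mon 2252:Wed 2253:Thu✓ 2254:Fri✓ 2255:Sat …(20 more)… 2276:Fri✓ 2277:Sat 2278:Sun 2279:Mon 2280:Wed 2281:Thu✓ 2282:Fri✓ 2283:Sat 2284:Mon 2285:Tue 2286:Wed 2287:Thu✓ 2288:Sat 2289:Sun 2290:Mon
Years with five Fridays: 2242, 2243, 2248, 2253, 2254, 2259, 2264, 2265, 2270, 2271, 2276, 2281, 2282, 2287 → 14.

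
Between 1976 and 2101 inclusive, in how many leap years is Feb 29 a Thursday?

Leap years in 1976–2101: 31 of them.
Feb 29 weekday advances by 5 (mod 7) from one leap year to the next four years later (or differs when a century non-leap intervenes).
Leap-day weekdays: 1976:Sun 1980:Fri 1984:Wed 1988:Mon 1992:Sat 1996:Thu✓ 2000:Tue 2004:Sun 2008:Fri 2012:Wed 2016:Mon 2020:Sat 2024:Thu✓ …(5 more)… 2048:Sat 2052:Thu✓ 2056:Tue 2060:Sun 2064:Fri 2068:Wed 2072:Mon 2076:Sat 2080:Thu✓ 2084:Tue 2088:Sun 2092:Fri 2096:Wed
Thursday: 1996, 2024, 2052, 2080 → 4.

4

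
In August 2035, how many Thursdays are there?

August 2035 has 31 days and begins on Wednesday.
The first Thursday is August 2.
Thursdays fall on 2, 9, 16, 23, 30 — that's 5.

5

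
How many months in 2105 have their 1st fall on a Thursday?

Check the 1st of each month of 2105: Jan 1: Thu, Feb 1: Sun, Mar 1: Sun, Apr 1: Wed, May 1: Fri, Jun 1: Mon, Jul 1: Wed, Aug 1: Sat, Sep 1: Tue, Oct 1: Thu, Nov 1: Sun, Dec 1: Tue.
Thursday occurs in January, October — 2 months.

2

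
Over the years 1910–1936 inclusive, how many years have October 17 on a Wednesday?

Track October 17's weekday year by year (advancing +1, or +2 across a Feb 29):
  1910: Mon  1911: Tue (+1)  1912: Thu (+2)  1913: Fri (+1)  1914: Sat (+1)
  1915: Sun (+1)  1916: Tue (+2)  1917: Wed (+1) ✓  1918: Thu (+1)  1919: Fri (+1)
  1920: Sun (+2)  1921: Mon (+1)  1922: Tue (+1)  1923: Wed (+1) ✓  1924: Fri (+2)
  1925: Sat (+1)  1926: Sun (+1)  1927: Mon (+1)  1928: Wed (+2) ✓  1929: Thu (+1)
  1930: Fri (+1)  1931: Sat (+1)  1932: Mon (+2)  1933: Tue (+1)  1934: Wed (+1) ✓
  1935: Thu (+1)  1936: Sat (+2)
Wednesday years: 1917, 1923, 1928, 1934 — 4 in total.

4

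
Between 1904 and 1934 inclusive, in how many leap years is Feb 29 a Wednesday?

1

Leap years in 1904–1934: 8 of them.
Feb 29 weekday advances by 5 (mod 7) from one leap year to the next four years later (or differs when a century non-leap intervenes).
Leap-day weekdays: 1904:Mon 1908:Sat 1912:Thu 1916:Tue 1920:Sun 1924:Fri 1928:Wed✓ 1932:Mon
Wednesday: 1928 → 1.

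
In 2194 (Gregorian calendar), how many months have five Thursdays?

A month of length L has five Thursdays iff its first Thursday is on day ≤ L−28 (so day 1–3 in a 31-day month, 1–2 in a 30-day month, day 1 in a leap February).
Checking each month of 2194: Jan starts Wed (31d) ✓; Feb starts Sat (28d); Mar starts Sat (31d); Apr starts Tue (30d); May starts Thu (31d) ✓; Jun starts Sun (30d); Jul starts Tue (31d) ✓; Aug starts Fri (31d); Sep starts Mon (30d); Oct starts Wed (31d) ✓; Nov starts Sat (30d); Dec starts Mon (31d).
Five-Thursday months: January, May, July, October → 4.

4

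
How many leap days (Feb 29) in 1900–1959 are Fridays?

2

Leap years in 1900–1959: 14 of them.
Feb 29 weekday advances by 5 (mod 7) from one leap year to the next four years later (or differs when a century non-leap intervenes).
Leap-day weekdays: 1904:Mon 1908:Sat 1912:Thu 1916:Tue 1920:Sun 1924:Fri✓ 1928:Wed 1932:Mon 1936:Sat 1940:Thu 1944:Tue 1948:Sun 1952:Fri✓ 1956:Wed
Friday: 1924, 1952 → 2.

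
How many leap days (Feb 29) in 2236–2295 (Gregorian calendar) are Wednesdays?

2

Leap years in 2236–2295: 15 of them.
Feb 29 weekday advances by 5 (mod 7) from one leap year to the next four years later (or differs when a century non-leap intervenes).
Leap-day weekdays: 2236:Mon 2240:Sat 2244:Thu 2248:Tue 2252:Sun 2256:Fri 2260:Wed✓ 2264:Mon 2268:Sat 2272:Thu 2276:Tue 2280:Sun 2284:Fri 2288:Wed✓ 2292:Mon
Wednesday: 2260, 2288 → 2.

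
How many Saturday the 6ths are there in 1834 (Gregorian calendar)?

2

Check the 6th of each month of 1834: Jan 6: Mon, Feb 6: Thu, Mar 6: Thu, Apr 6: Sun, May 6: Tue, Jun 6: Fri, Jul 6: Sun, Aug 6: Wed, Sep 6: Sat, Oct 6: Mon, Nov 6: Thu, Dec 6: Sat.
Saturday occurs in September, December — 2 months.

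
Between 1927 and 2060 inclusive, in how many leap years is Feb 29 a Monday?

Leap years in 1927–2060: 34 of them.
Feb 29 weekday advances by 5 (mod 7) from one leap year to the next four years later (or differs when a century non-leap intervenes).
Leap-day weekdays: 1928:Wed 1932:Mon✓ 1936:Sat 1940:Thu 1944:Tue 1948:Sun 1952:Fri 1956:Wed 1960:Mon✓ 1964:Sat 1968:Thu 1972:Tue 1976:Sun …(8 more)… 2012:Wed 2016:Mon✓ 2020:Sat 2024:Thu 2028:Tue 2032:Sun 2036:Fri 2040:Wed 2044:Mon✓ 2048:Sat 2052:Thu 2056:Tue 2060:Sun
Monday: 1932, 1960, 1988, 2016, 2044 → 5.

5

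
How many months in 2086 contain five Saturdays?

A month of length L has five Saturdays iff its first Saturday is on day ≤ L−28 (so day 1–3 in a 31-day month, 1–2 in a 30-day month, day 1 in a leap February).
Checking each month of 2086: Jan starts Tue (31d); Feb starts Fri (28d); Mar starts Fri (31d) ✓; Apr starts Mon (30d); May starts Wed (31d); Jun starts Sat (30d) ✓; Jul starts Mon (31d); Aug starts Thu (31d) ✓; Sep starts Sun (30d); Oct starts Tue (31d); Nov starts Fri (30d) ✓; Dec starts Sun (31d).
Five-Saturday months: March, June, August, November → 4.

4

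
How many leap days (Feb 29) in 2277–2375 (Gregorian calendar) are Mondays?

4

Leap years in 2277–2375: 23 of them.
Feb 29 weekday advances by 5 (mod 7) from one leap year to the next four years later (or differs when a century non-leap intervenes).
Leap-day weekdays: 2280:Sun 2284:Fri 2288:Wed 2292:Mon✓ 2296:Sat 2304:Mon✓ 2308:Sat 2312:Thu 2316:Tue 2320:Sun 2324:Fri 2328:Wed 2332:Mon✓ 2336:Sat 2340:Thu 2344:Tue 2348:Sun 2352:Fri 2356:Wed 2360:Mon✓ 2364:Sat 2368:Thu 2372:Tue
Monday: 2292, 2304, 2332, 2360 → 4.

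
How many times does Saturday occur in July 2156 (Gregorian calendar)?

July 2156 has 31 days and begins on Thursday.
The first Saturday is July 3.
Saturdays fall on 3, 10, 17, 24, 31 — that's 5.

5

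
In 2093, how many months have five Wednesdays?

4

A month of length L has five Wednesdays iff its first Wednesday is on day ≤ L−28 (so day 1–3 in a 31-day month, 1–2 in a 30-day month, day 1 in a leap February).
Checking each month of 2093: Jan starts Thu (31d); Feb starts Sun (28d); Mar starts Sun (31d); Apr starts Wed (30d) ✓; May starts Fri (31d); Jun starts Mon (30d); Jul starts Wed (31d) ✓; Aug starts Sat (31d); Sep starts Tue (30d) ✓; Oct starts Thu (31d); Nov starts Sun (30d); Dec starts Tue (31d) ✓.
Five-Wednesday months: April, July, September, December → 4.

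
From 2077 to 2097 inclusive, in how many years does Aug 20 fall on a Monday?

Track Aug 20's weekday year by year (advancing +1, or +2 across a Feb 29):
  2077: Fri  2078: Sat (+1)  2079: Sun (+1)  2080: Tue (+2)  2081: Wed (+1)
  2082: Thu (+1)  2083: Fri (+1)  2084: Sun (+2)  2085: Mon (+1) ✓  2086: Tue (+1)
  2087: Wed (+1)  2088: Fri (+2)  2089: Sat (+1)  2090: Sun (+1)  2091: Mon (+1) ✓
  2092: Wed (+2)  2093: Thu (+1)  2094: Fri (+1)  2095: Sat (+1)  2096: Mon (+2) ✓
  2097: Tue (+1)
Monday years: 2085, 2091, 2096 — 3 in total.

3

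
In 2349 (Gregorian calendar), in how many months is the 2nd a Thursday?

Check the 2nd of each month of 2349: Jan 2: Sun, Feb 2: Wed, Mar 2: Wed, Apr 2: Sat, May 2: Mon, Jun 2: Thu, Jul 2: Sat, Aug 2: Tue, Sep 2: Fri, Oct 2: Sun, Nov 2: Wed, Dec 2: Fri.
Thursday occurs in June — 1 month.

1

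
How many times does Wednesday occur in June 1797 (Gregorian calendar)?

4

June 1797 has 30 days and begins on Thursday.
The first Wednesday is June 7.
Wednesdays fall on 7, 14, 21, 28 — that's 4.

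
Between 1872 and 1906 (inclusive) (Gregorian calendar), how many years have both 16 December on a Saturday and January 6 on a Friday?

Check each year's weekday for 16 December and January 6:
  1872: Mon/Sat  1873: Tue/Mon  1874: Wed/Tue  1875: Thu/Wed  1876: Sat/Thu  1877: Sun/Sat  1878: Mon/Sun  1879: Tue/Mon  1880: Thu/Tue  1881: Fri/Thu  1882: Sat/Fri ✓  1883: Sun/Sat  1884: Tue/Sun  1885: Wed/Tue  …(7 more)…  1893: Sat/Fri ✓  1894: Sun/Sat  1895: Mon/Sun  1896: Wed/Mon  1897: Thu/Wed  1898: Fri/Thu  1899: Sat/Fri ✓  1900: Sun/Sat  1901: Mon/Sun  1902: Tue/Mon  1903: Wed/Tue  1904: Fri/Wed  1905: Sat/Fri ✓  1906: Sun/Sat
Both conditions hold in: 1882, 1893, 1899, 1905 — 4.

4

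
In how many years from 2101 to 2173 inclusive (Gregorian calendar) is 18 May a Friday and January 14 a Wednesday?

0

Check each year's weekday for 18 May and January 14:
  2101: Wed/Fri  2102: Thu/Sat  2103: Fri/Sun  2104: Sun/Mon  2105: Mon/Wed  2106: Tue/Thu  2107: Wed/Fri  2108: Fri/Sat  2109: Sat/Mon  2110: Sun/Tue  2111: Mon/Wed  2112: Wed/Thu  2113: Thu/Sat  2114: Fri/Sun  …(45 more)…  2160: Sun/Mon  2161: Mon/Wed  2162: Tue/Thu  2163: Wed/Fri  2164: Fri/Sat  2165: Sat/Mon  2166: Sun/Tue  2167: Mon/Wed  2168: Wed/Thu  2169: Thu/Sat  2170: Fri/Sun  2171: Sat/Mon  2172: Mon/Tue  2173: Tue/Thu
Both conditions hold in: no year — 0.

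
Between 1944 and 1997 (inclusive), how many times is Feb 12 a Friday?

Track Feb 12's weekday year by year (advancing +1, or +2 across a Feb 29):
  1944: Sat  1945: Mon (+2)  1946: Tue (+1)  1947: Wed (+1)  1948: Thu (+1)
  1949: Sat (+2)  1950: Sun (+1)  1951: Mon (+1)  1952: Tue (+1)  1953: Thu (+2)
  1954: Fri (+1) ✓  1955: Sat (+1)  1956: Sun (+1)  1957: Tue (+2)  … (26 more years) …
  1984: Sun (+1)  1985: Tue (+2)  1986: Wed (+1)  1987: Thu (+1)  1988: Fri (+1) ✓
  1989: Sun (+2)  1990: Mon (+1)  1991: Tue (+1)  1992: Wed (+1)  1993: Fri (+2) ✓
  1994: Sat (+1)  1995: Sun (+1)  1996: Mon (+1)  1997: Wed (+2)
Friday years: 1954, 1960, 1965, 1971, 1982, 1988, 1993 — 7 in total.

7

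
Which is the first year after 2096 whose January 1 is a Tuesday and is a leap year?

2104

Jan 1 advances by 2 weekdays after a leap year and by 1 after a common year.
2096: Jan 1 is Sunday (leap).
2097: Tuesday
2098: Wednesday
2099: Thursday
2100: Friday
2101: Saturday
2102: Sunday
2103: Monday
2104: Tuesday (leap)
2104 begins on a Tuesday and is a leap year.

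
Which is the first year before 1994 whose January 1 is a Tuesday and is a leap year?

Jan 1 advances by 2 weekdays after a leap year and by 1 after a common year.
1994: Jan 1 is Saturday.
1993: Friday
1992: Wednesday (leap)
1991: Tuesday
1990: Monday
1989: Sunday
1988: Friday (leap)
1987: Thursday
1986: Wednesday
1985: Tuesday
1984: Sunday (leap)
1983: Saturday
1982: Friday
1981: Thursday
1980: Tuesday (leap)
1980 begins on a Tuesday and is a leap year.

1980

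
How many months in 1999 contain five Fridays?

A month of length L has five Fridays iff its first Friday is on day ≤ L−28 (so day 1–3 in a 31-day month, 1–2 in a 30-day month, day 1 in a leap February).
Checking each month of 1999: Jan starts Fri (31d) ✓; Feb starts Mon (28d); Mar starts Mon (31d); Apr starts Thu (30d) ✓; May starts Sat (31d); Jun starts Tue (30d); Jul starts Thu (31d) ✓; Aug starts Sun (31d); Sep starts Wed (30d); Oct starts Fri (31d) ✓; Nov starts Mon (30d); Dec starts Wed (31d) ✓.
Five-Friday months: January, April, July, October, December → 5.

5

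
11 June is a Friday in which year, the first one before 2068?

2066

From one year to the next, a fixed date's weekday advances by 1, or by 2 when a Feb 29 lies between the two dates.
2068: June 11 is Monday.
2067: Saturday (−2)
2066: Friday (−1)
11 June falls on a Friday in 2066.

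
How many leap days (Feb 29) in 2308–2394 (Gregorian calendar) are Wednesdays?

Leap years in 2308–2394: 22 of them.
Feb 29 weekday advances by 5 (mod 7) from one leap year to the next four years later (or differs when a century non-leap intervenes).
Leap-day weekdays: 2308:Sat 2312:Thu 2316:Tue 2320:Sun 2324:Fri 2328:Wed✓ 2332:Mon 2336:Sat 2340:Thu 2344:Tue 2348:Sun 2352:Fri 2356:Wed✓ 2360:Mon 2364:Sat 2368:Thu 2372:Tue 2376:Sun 2380:Fri 2384:Wed✓ 2388:Mon 2392:Sat
Wednesday: 2328, 2356, 2384 → 3.

3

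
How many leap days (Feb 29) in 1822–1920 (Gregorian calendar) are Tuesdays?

3

Leap years in 1822–1920: 24 of them.
Feb 29 weekday advances by 5 (mod 7) from one leap year to the next four years later (or differs when a century non-leap intervenes).
Leap-day weekdays: 1824:Sun 1828:Fri 1832:Wed 1836:Mon 1840:Sat 1844:Thu 1848:Tue✓ 1852:Sun 1856:Fri 1860:Wed 1864:Mon 1868:Sat 1872:Thu 1876:Tue✓ 1880:Sun 1884:Fri 1888:Wed 1892:Mon 1896:Sat 1904:Mon 1908:Sat 1912:Thu 1916:Tue✓ 1920:Sun
Tuesday: 1848, 1876, 1916 → 3.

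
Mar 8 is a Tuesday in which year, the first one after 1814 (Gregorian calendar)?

1825

From one year to the next, a fixed date's weekday advances by 1, or by 2 when a Feb 29 lies between the two dates.
1814: March 8 is Tuesday.
1815: Wednesday (+1)
1816: Friday (+2)
1817: Saturday (+1)
1818: Sunday (+1)
1819: Monday (+1)
1820: Wednesday (+2)
1821: Thursday (+1)
1822: Friday (+1)
1823: Saturday (+1)
1824: Monday (+2)
1825: Tuesday (+1)
Mar 8 falls on a Tuesday in 1825.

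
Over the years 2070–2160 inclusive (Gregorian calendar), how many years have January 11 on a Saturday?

Track January 11's weekday year by year (advancing +1, or +2 across a Feb 29):
  2070: Sat ✓  2071: Sun (+1)  2072: Mon (+1)  2073: Wed (+2)  2074: Thu (+1)
  2075: Fri (+1)  2076: Sat (+1) ✓  2077: Mon (+2)  2078: Tue (+1)  2079: Wed (+1)
  2080: Thu (+1)  2081: Sat (+2) ✓  2082: Sun (+1)  2083: Mon (+1)  … (63 more years) …
  2147: Wed (+1)  2148: Thu (+1)  2149: Sat (+2) ✓  2150: Sun (+1)  2151: Mon (+1)
  2152: Tue (+1)  2153: Thu (+2)  2154: Fri (+1)  2155: Sat (+1) ✓  2156: Sun (+1)
  2157: Tue (+2)  2158: Wed (+1)  2159: Thu (+1)  2160: Fri (+1)
Saturday years: 2070, 2076, 2081, 2087, 2098, 2110, 2116, 2121, 2127, 2138, 2144, 2149, 2155 — 13 in total.

13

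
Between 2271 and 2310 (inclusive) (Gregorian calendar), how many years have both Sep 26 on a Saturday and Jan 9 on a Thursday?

2

Check each year's weekday for Sep 26 and Jan 9:
  2271: Tue/Mon  2272: Thu/Tue  2273: Fri/Thu  2274: Sat/Fri  2275: Sun/Sat  2276: Tue/Sun  2277: Wed/Tue  2278: Thu/Wed  2279: Fri/Thu  2280: Sun/Fri  2281: Mon/Sun  2282: Tue/Mon  2283: Wed/Tue  2284: Fri/Wed  …(12 more)…  2297: Sun/Sat  2298: Mon/Sun  2299: Tue/Mon  2300: Wed/Tue  2301: Thu/Wed  2302: Fri/Thu  2303: Sat/Fri  2304: Mon/Sat  2305: Tue/Mon  2306: Wed/Tue  2307: Thu/Wed  2308: Sat/Thu ✓  2309: Sun/Sat  2310: Mon/Sun
Both conditions hold in: 2296, 2308 — 2.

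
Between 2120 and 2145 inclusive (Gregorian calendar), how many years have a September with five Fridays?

September has 30 days; it has five Fridays when Friday falls among the first (month-length − 28) days — i.e. when September 1 is one of Friday/Thursday.
September 1 by year: 2120:Sun 2121:Mon 2122:Tue 2123:Wed 2124:Fri✓ 2125:Sat 2126:Sun 2127:Mon 2128:Wed 2129:Thu✓ 2130:Fri✓ 2131:Sat 2132:Mon 2133:Tue 2134:Wed 2135:Thu✓ 2136:Sat 2137:Sun 2138:Mon 2139:Tue 2140:Thu✓ 2141:Fri✓ 2142:Sat 2143:Sun 2144:Tue 2145:Wed
Years with five Fridays: 2124, 2129, 2130, 2135, 2140, 2141 → 6.

6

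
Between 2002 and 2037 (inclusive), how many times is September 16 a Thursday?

Track September 16's weekday year by year (advancing +1, or +2 across a Feb 29):
  2002: Mon  2003: Tue (+1)  2004: Thu (+2) ✓  2005: Fri (+1)  2006: Sat (+1)
  2007: Sun (+1)  2008: Tue (+2)  2009: Wed (+1)  2010: Thu (+1) ✓  2011: Fri (+1)
  2012: Sun (+2)  2013: Mon (+1)  2014: Tue (+1)  2015: Wed (+1)  … (8 more years) …
  2024: Mon (+2)  2025: Tue (+1)  2026: Wed (+1)  2027: Thu (+1) ✓  2028: Sat (+2)
  2029: Sun (+1)  2030: Mon (+1)  2031: Tue (+1)  2032: Thu (+2) ✓  2033: Fri (+1)
  2034: Sat (+1)  2035: Sun (+1)  2036: Tue (+2)  2037: Wed (+1)
Thursday years: 2004, 2010, 2021, 2027, 2032 — 5 in total.

5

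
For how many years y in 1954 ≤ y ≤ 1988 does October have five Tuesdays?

14

October has 31 days; it has five Tuesdays when Tuesday falls among the first (month-length − 28) days — i.e. when October 1 is one of Tuesday/Monday/Sunday.
October 1 by year: 1954:Fri 1955:Sat 1956:Mon✓ 1957:Tue✓ 1958:Wed 1959:Thu 1960:Sat 1961:Sun✓ 1962:Mon✓ 1963:Tue✓ 1964:Thu 1965:Fri 1966:Sat 1967:Sun✓ 1968:Tue✓ …(5 more)… 1974:Tue✓ 1975:Wed 1976:Fri 1977:Sat 1978:Sun✓ 1979:Mon✓ 1980:Wed 1981:Thu 1982:Fri 1983:Sat 1984:Mon✓ 1985:Tue✓ 1986:Wed 1987:Thu 1988:Sat
Years with five Tuesdays: 1956, 1957, 1961, 1962, 1963, 1967, 1968, 1972, 1973, 1974, 1978, 1979, 1984, 1985 → 14.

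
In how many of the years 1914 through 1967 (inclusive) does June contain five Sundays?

June has 30 days; it has five Sundays when Sunday falls among the first (month-length − 28) days — i.e. when June 1 is one of Sunday/Saturday.
June 1 by year: 1914:Mon 1915:Tue 1916:Thu 1917:Fri 1918:Sat✓ 1919:Sun✓ 1920:Tue 1921:Wed 1922:Thu 1923:Fri 1924:Sun✓ 1925:Mon 1926:Tue 1927:Wed 1928:Fri …(24 more)… 1953:Mon 1954:Tue 1955:Wed 1956:Fri 1957:Sat✓ 1958:Sun✓ 1959:Mon 1960:Wed 1961:Thu 1962:Fri 1963:Sat✓ 1964:Mon 1965:Tue 1966:Wed 1967:Thu
Years with five Sundays: 1918, 1919, 1924, 1929, 1930, 1935, 1940, 1941, 1946, 1947, 1952, 1957, 1958, 1963 → 14.

14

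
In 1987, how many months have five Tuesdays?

4

A month of length L has five Tuesdays iff its first Tuesday is on day ≤ L−28 (so day 1–3 in a 31-day month, 1–2 in a 30-day month, day 1 in a leap February).
Checking each month of 1987: Jan starts Thu (31d); Feb starts Sun (28d); Mar starts Sun (31d) ✓; Apr starts Wed (30d); May starts Fri (31d); Jun starts Mon (30d) ✓; Jul starts Wed (31d); Aug starts Sat (31d); Sep starts Tue (30d) ✓; Oct starts Thu (31d); Nov starts Sun (30d); Dec starts Tue (31d) ✓.
Five-Tuesday months: March, June, September, December → 4.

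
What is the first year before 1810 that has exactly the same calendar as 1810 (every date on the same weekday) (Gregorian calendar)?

1798

Two years share a calendar iff Jan 1 falls on the same weekday and both are leap or both are common. 1810: Jan 1 is Monday, common year.
1809: Jan 1 Sunday, common
1808: Jan 1 Friday, leap
1807: Jan 1 Thursday, common
1806: Jan 1 Wednesday, common
1805: Jan 1 Tuesday, common
1804: Jan 1 Sunday, leap
1803: Jan 1 Saturday, common
1802: Jan 1 Friday, common
1801: Jan 1 Thursday, common
1800: Jan 1 Wednesday, common
1799: Jan 1 Tuesday, common
1798: Jan 1 Monday, common
1798 matches on both conditions.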